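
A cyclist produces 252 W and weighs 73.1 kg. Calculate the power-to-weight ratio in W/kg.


P/W = power / mass
= 252 / 73.1
= 3.447 W/kg

3.447 W/kg


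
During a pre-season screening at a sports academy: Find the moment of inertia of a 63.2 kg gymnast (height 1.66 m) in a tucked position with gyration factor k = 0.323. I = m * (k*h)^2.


Radius of gyration = 0.323 * 1.66 = 0.53618 m
I = 63.2 * 0.53618^2
= 63.2 * 0.287489
= 18.169 kg*m^2

18.169 kg*m^2


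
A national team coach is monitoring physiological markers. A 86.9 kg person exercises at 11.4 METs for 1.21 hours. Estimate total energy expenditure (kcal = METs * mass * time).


Energy = METs * mass(kg) * time(h)
= 11.4 * 86.9 * 1.21
= 1198.7 kcal

1198.7 kcal


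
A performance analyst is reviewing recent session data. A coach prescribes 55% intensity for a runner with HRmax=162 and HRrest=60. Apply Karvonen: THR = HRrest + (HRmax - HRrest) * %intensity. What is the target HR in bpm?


Heart rate reserve = 162 - 60 = 102
Intensity fraction = 55 / 100 = 0.55
THR = 60 + 102 * 0.55 = 116.1 bpm

116.1 bpm


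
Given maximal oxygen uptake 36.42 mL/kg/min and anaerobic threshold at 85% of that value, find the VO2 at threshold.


Percentage as decimal = 0.85
VO2 at AT = 36.42 * 0.85 = 30.96 mL/kg/min

30.96 mL/kg/min


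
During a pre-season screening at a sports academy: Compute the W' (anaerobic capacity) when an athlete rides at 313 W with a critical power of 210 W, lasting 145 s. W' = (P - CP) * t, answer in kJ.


Above-CP power = 103 W
Duration = 145 s
W' = 103 * 145 = 14935 J
Convert: 14935 / 1000 = 14.935 kJ

14.935 kJ


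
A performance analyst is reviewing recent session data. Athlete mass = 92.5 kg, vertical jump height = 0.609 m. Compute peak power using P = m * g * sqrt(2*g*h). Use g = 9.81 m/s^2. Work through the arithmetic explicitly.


sqrt(2 * 9.81 * 0.609) = sqrt(11.94858) = 3.456672 m/s
P = 92.5 * 9.81 * 3.456672
= 3136.67 W

3136.67 W


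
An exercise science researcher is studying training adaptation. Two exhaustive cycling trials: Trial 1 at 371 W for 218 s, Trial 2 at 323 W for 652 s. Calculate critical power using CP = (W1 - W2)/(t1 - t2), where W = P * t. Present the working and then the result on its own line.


W1 = 371 * 218 = 80878 J
W2 = 323 * 652 = 210596 J
CP = (80878 - 210596) / (218 - 652)
= -129718 / -434
= 298.89 W

298.89 W


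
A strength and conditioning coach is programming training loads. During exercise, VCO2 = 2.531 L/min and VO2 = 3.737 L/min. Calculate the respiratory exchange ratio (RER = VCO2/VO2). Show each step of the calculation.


RER = VCO2 / VO2
= 2.531 / 3.737
= 0.6773

0.6773


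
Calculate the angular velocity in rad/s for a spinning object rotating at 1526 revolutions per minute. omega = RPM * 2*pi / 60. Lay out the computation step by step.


omega = RPM * 2*pi / 60
= 1526 * 6.28318531 / 60
= 159.802 rad/s

159.802 rad/s


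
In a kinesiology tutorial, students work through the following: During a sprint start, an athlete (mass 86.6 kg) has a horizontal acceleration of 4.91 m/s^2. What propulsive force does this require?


Propulsive force = mass * acceleration
= 86.6 kg * 4.91 m/s^2
= 425.21 N

425.21 N


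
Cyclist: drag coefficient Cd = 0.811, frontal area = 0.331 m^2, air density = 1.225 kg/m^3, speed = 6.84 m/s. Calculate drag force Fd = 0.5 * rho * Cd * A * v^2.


v^2 = 6.84^2 = 46.7856
Fd = 0.5 * 1.225 * 0.811 * 0.331 * 46.7856
= 7.692 N

7.692 N


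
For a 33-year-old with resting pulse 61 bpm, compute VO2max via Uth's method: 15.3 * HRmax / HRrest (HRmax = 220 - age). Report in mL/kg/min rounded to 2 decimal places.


Step 1: HRmax = 220 - 33 = 187 bpm
Step 2: Ratio = 187 / 61 = 3.0656
Step 3: VO2max = 15.3 * 3.0656 = 46.9 mL/kg/min

46.9 mL/kg/min


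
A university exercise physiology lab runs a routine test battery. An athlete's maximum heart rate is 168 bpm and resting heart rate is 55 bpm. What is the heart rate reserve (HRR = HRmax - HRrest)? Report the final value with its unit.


HRR = HRmax - HRrest
= 168 - 55
= 113 bpm

113 bpm


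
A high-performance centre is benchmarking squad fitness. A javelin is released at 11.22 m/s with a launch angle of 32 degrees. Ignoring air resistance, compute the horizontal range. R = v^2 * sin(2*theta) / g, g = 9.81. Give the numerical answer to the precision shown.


Launch speed squared = 125.8884
sin(2 * 32 deg) = 0.898794
Range = 125.8884 * 0.898794 / 9.81
= 11.534 m

11.534 m


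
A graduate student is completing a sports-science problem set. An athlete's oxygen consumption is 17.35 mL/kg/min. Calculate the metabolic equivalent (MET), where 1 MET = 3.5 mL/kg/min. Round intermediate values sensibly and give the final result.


MET = VO2 / 3.5
= 17.35 / 3.5
= 4.96 METs

4.96 METs


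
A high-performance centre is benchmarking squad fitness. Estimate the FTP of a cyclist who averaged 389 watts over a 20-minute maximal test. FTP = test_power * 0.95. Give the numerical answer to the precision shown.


FTP = 389 * 0.95 = 369.55 W

369.55 W


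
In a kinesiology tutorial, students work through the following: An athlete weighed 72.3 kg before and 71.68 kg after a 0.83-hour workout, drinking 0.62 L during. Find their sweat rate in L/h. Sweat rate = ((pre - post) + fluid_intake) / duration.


Body mass change = 0.62 kg
Total sweat loss = 0.62 + 0.62 = 1.24 L
Rate = 1.24 / 0.83 = 1.494 L/h

1.494 L/h


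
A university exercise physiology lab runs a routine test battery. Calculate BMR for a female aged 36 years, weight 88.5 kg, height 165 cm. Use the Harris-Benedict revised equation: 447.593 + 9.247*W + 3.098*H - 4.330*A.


Substituting values:
W term = 9.247 * 88.5 = 818.3595
H term = 3.098 * 165 = 511.17
A term = 4.330 * 36 = 155.88
BMR = 1621.24 kcal/day

1621.24 kcal/day


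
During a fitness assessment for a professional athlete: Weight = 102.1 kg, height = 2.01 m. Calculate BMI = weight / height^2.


height^2 = 2.01^2 = 4.0401
BMI = 102.1 / 4.0401 = 25.27 kg/m^2

25.27 kg/m^2


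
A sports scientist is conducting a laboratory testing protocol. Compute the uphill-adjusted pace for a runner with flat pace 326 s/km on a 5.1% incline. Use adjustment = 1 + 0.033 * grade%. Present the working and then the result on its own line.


Adjustment factor = 1 + 0.033 * 5.1 = 1.1683
Grade-adjusted pace = 326 * 1.1683 = 380.87 s/km

380.87 s/km


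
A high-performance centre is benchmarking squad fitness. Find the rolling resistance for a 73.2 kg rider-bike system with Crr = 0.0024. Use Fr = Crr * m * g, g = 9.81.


m * g = 73.2 * 9.81 = 718.092 N
Fr = 0.0024 * 718.092 = 1.723 N

1.723 N


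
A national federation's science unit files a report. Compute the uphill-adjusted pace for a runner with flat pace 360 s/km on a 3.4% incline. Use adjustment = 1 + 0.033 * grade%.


Adjustment factor = 1 + 0.033 * 3.4 = 1.1122
Grade-adjusted pace = 360 * 1.1122 = 400.39 s/km

400.39 s/km


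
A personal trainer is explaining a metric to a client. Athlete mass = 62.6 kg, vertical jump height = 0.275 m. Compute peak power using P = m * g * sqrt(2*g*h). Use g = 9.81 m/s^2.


sqrt(2 * 9.81 * 0.275) = sqrt(5.3955) = 2.322822 m/s
P = 62.6 * 9.81 * 2.322822
= 1426.46 W

1426.46 W


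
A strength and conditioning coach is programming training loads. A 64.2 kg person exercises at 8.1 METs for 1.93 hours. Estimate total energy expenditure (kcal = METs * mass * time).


Energy = METs * mass(kg) * time(h)
= 8.1 * 64.2 * 1.93
= 1003.64 kcal

1003.64 kcal


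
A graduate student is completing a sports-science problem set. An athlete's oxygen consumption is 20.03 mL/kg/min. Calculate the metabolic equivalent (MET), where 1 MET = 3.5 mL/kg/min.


MET = VO2 / 3.5
= 20.03 / 3.5
= 5.72 METs

5.72 METs


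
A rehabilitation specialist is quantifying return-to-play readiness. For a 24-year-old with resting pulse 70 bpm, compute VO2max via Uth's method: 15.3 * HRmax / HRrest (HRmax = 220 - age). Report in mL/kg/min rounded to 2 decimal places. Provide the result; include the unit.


Step 1: HRmax = 220 - 24 = 196 bpm
Step 2: Ratio = 196 / 70 = 2.8
Step 3: VO2max = 15.3 * 2.8 = 42.84 mL/kg/min

42.84 mL/kg/min


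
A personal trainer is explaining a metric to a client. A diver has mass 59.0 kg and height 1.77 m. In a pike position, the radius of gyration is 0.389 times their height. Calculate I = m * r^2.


r = 0.389 * 1.77 = 0.68853 m
I = m * r^2 = 59.0 * 0.474074 = 27.97 kg*m^2

27.97 kg*m^2


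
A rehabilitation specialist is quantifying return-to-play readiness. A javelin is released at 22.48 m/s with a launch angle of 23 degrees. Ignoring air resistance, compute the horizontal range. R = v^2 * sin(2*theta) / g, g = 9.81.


Launch speed squared = 505.3504
sin(2 * 23 deg) = 0.71934
Range = 505.3504 * 0.71934 / 9.81
= 37.056 m

37.056 m


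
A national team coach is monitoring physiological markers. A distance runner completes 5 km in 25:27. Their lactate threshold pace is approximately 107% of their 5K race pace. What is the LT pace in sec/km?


Convert to seconds: 25 min 27 s = 1527 s
Pace per km = 1527 / 5 = 305.4 s/km
LT pace = 305.4 * 1.07 = 326.78 s/km

326.78 s/km


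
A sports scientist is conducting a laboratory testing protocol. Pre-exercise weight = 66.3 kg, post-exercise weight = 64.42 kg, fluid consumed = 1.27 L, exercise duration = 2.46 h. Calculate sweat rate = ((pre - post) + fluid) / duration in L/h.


Weight loss = 66.3 - 64.42 = 1.88 kg (approx L)
Total sweat = 1.88 + 1.27 = 3.15 L
Sweat rate = 3.15 / 2.46 = 1.28 L/h

1.28 L/h


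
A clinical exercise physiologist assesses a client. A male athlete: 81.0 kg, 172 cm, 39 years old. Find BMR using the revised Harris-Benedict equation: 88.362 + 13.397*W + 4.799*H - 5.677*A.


Intercept = 88.362
Weight contribution = 13.397 * 81.0 = 1085.157
Height contribution = 4.799 * 172 = 825.428
Age contribution = 5.677 * 39 = 221.403
BMR = 88.362 + 1085.157 + 825.428 - 221.403
= 1777.54 kcal/day

1777.54 kcal/day


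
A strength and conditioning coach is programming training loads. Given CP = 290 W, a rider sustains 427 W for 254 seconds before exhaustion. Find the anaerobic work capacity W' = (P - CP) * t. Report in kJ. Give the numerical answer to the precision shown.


Excess power = 427 - 290 = 137 W
Work above CP = 137 * 254 = 34798 J
W' = 34.798 kJ

34.798 kJ


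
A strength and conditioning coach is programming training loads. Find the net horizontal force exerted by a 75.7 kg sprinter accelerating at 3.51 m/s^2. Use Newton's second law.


Newton's second law: F = m * a
F = 75.7 * 3.51 = 265.71 N

265.71 N


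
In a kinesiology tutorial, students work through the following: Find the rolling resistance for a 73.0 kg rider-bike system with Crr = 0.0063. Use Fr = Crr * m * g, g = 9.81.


m * g = 73.0 * 9.81 = 716.13 N
Fr = 0.0063 * 716.13 = 4.512 N

4.512 N


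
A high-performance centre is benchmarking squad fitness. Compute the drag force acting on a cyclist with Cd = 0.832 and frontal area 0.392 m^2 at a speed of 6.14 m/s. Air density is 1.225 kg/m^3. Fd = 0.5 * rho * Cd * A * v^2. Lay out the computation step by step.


Step 1: v^2 = 37.6996
Step 2: Fd = 0.5 * 1.225 * 0.832 * 0.392 * 37.6996
= 7.531 N

7.531 N


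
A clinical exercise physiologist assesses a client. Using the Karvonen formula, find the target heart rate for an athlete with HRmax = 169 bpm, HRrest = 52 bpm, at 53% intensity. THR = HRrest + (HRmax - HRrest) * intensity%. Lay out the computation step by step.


HRR = 169 - 52 = 117
THR = 52 + 117 * 0.53
= 52 + 62.01
= 114.01 bpm

114.01 bpm


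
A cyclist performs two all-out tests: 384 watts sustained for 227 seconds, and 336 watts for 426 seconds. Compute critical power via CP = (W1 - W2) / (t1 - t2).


W1 = P1 * t1 = 384 * 227 = 87168 J
W2 = P2 * t2 = 336 * 426 = 143136 J
CP = (87168 - 143136) / (227 - 426)
= 281.25 W

281.25 W


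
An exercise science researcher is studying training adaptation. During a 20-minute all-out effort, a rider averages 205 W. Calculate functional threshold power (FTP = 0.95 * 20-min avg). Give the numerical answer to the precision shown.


FTP = 0.95 * 205
= 194.75 W

194.75 W


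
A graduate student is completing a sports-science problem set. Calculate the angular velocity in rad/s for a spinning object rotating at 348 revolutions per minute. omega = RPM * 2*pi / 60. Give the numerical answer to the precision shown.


omega = RPM * 2*pi / 60
= 348 * 6.28318531 / 60
= 36.442 rad/s

36.442 rad/s


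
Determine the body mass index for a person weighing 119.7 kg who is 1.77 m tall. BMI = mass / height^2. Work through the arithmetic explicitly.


BMI = mass / height^2
= 119.7 / 1.77^2
= 119.7 / 3.1329
= 38.21 kg/m^2

38.21 kg/m^2


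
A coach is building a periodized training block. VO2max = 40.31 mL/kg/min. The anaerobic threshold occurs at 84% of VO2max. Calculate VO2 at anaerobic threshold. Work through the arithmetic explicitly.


AT fraction = 84 / 100 = 0.84
AT VO2 = 40.31 * 0.84
= 33.86 mL/kg/min

33.86 mL/kg/min


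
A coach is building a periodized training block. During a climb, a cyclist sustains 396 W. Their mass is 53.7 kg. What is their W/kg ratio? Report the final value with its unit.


Power-to-weight = 396 W / 53.7 kg
= 7.374 W/kg

7.374 W/kg


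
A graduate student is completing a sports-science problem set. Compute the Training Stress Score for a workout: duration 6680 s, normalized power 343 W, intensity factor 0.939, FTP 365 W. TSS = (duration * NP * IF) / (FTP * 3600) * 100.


Product = 6680 * 343 * 0.939 = 2151474.36
Base = 365 * 3600 = 1314000
TSS = 2151474.36 / 1314000 * 100 = 163.73

163.73 TSS


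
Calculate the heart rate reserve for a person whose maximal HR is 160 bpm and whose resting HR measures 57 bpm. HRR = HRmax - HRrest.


HRmax = 160 bpm
HRrest = 57 bpm
HRR = 160 - 57 = 103 bpm

103 bpm


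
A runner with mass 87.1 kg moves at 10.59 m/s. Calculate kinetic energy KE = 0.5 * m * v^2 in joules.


v^2 = 10.59^2 = 112.1481
KE = 0.5 * 87.1 * 112.1481
= 4884.05 J

4884.05 J


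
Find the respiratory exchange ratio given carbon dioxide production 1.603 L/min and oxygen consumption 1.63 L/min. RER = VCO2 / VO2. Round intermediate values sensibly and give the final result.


VCO2 = 1.603 L/min
VO2 = 1.63 L/min
RER = 1.603 / 1.63 = 0.9834

0.9834


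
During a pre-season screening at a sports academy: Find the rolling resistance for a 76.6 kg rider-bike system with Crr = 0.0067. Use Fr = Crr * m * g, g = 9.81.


m * g = 76.6 * 9.81 = 751.446 N
Fr = 0.0067 * 751.446 = 5.035 N

5.035 N


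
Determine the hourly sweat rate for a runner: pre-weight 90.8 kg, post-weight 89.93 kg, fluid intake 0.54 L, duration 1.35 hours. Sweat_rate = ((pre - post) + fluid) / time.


Mass lost = 90.8 - 89.93 = 0.87 kg
Add fluid consumed: 0.87 + 0.54 = 1.41 L total sweat
Sweat rate = 1.41 / 1.35 = 1.044 L/h

1.044 L/h


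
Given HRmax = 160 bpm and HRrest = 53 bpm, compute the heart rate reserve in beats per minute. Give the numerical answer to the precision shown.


Heart rate reserve = maximum HR minus resting HR
HRR = 160 - 53 = 107 bpm

107 bpm


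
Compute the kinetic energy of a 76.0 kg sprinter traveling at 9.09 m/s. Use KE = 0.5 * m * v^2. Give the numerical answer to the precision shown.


Velocity squared = 82.6281
KE = 0.5 * 76.0 * 82.6281 = 3139.87 J

3139.87 J


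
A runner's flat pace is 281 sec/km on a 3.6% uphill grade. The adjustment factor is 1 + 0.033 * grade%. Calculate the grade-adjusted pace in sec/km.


Factor = 1 + 0.033 * 3.6 = 1.1188
Adjusted pace = 281 * 1.1188
= 314.38 sec/km

314.38 s/km


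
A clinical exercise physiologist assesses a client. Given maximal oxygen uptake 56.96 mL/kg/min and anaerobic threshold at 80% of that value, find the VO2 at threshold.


Percentage as decimal = 0.8
VO2 at AT = 56.96 * 0.8 = 45.57 mL/kg/min

45.57 mL/kg/min


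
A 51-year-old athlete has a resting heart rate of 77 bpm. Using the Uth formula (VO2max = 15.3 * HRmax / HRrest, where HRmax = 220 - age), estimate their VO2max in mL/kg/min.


HRmax = 220 - 51 = 169 bpm
Ratio = HRmax / HRrest = 169 / 77 = 2.1948
VO2max = 15.3 * 2.1948 = 33.58 mL/kg/min

33.58 mL/kg/min


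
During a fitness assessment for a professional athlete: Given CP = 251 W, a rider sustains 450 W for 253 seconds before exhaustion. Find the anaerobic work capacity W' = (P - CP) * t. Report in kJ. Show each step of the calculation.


Excess power = 450 - 251 = 199 W
Work above CP = 199 * 253 = 50347 J
W' = 50.347 kJ

50.347 kJ


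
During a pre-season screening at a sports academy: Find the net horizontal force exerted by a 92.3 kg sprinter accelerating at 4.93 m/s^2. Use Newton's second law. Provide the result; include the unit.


Newton's second law: F = m * a
F = 92.3 * 4.93 = 455.04 N

455.04 N


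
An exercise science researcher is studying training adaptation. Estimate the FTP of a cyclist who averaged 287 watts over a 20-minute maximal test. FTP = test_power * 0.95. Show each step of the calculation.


FTP = 287 * 0.95 = 272.65 W

272.65 W


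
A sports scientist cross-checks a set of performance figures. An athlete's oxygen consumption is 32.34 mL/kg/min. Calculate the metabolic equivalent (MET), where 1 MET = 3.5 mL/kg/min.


MET = VO2 / 3.5
= 32.34 / 3.5
= 9.24 METs

9.24 METs


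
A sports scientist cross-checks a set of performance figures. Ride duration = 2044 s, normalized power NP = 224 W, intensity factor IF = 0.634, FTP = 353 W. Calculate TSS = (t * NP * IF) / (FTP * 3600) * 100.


Numerator = 2044 * 224 * 0.634 = 290280.704
Denominator = 353 * 3600 = 1270800
TSS = 290280.704 / 1270800 * 100
= 22.84

22.84 TSS


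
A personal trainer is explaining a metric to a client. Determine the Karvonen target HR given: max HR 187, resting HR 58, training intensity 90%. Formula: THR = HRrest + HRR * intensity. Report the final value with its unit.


HRR = HRmax - HRrest = 187 - 58 = 129
THR = 58 + 129 * 0.9
= 174.1 bpm

174.1 bpm


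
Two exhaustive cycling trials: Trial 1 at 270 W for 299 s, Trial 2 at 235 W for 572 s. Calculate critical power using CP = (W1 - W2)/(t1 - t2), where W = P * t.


W1 = 270 * 299 = 80730 J
W2 = 235 * 572 = 134420 J
CP = (80730 - 134420) / (299 - 572)
= -53690 / -273
= 196.67 W

196.67 W


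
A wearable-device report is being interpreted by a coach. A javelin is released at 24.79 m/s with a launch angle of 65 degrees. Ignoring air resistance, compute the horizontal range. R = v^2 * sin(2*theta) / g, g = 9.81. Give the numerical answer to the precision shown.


Launch speed squared = 614.5441
sin(2 * 65 deg) = 0.766044
Range = 614.5441 * 0.766044 / 9.81
= 47.989 m

47.989 m


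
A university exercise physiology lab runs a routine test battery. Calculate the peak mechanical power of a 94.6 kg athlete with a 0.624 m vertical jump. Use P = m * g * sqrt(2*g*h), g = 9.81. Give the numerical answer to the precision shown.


First, sqrt(2gh) = sqrt(2 * 9.81 * 0.624)
= sqrt(12.24288) = 3.498983 m/s
Power = 94.6 * 9.81 * 3.498983 = 3247.15 W

3247.15 W


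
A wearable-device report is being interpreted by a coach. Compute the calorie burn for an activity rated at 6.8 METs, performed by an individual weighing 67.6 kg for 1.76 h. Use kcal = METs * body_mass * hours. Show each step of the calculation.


Product of METs and mass = 6.8 * 67.6 = 459.68
Total kcal = 459.68 * 1.76 = 809.04 kcal

809.04 kcal


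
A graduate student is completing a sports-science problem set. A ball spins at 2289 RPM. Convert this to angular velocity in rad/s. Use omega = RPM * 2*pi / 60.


omega = 2289 * 2 * pi / 60
= 2289 * 6.28318531 / 60
= 14382.211 / 60
= 239.704 rad/s

239.704 rad/s


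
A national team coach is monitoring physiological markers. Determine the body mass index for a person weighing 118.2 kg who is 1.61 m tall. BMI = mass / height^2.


BMI = mass / height^2
= 118.2 / 1.61^2
= 118.2 / 2.5921
= 45.6 kg/m^2

45.6 kg/m^2


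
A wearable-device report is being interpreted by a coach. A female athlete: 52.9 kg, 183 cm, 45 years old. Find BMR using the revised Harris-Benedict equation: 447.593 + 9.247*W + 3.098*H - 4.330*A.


Intercept = 447.593
Weight contribution = 9.247 * 52.9 = 489.1663
Height contribution = 3.098 * 183 = 566.934
Age contribution = 4.33 * 45 = 194.85
BMR = 447.593 + 489.1663 + 566.934 - 194.85
= 1308.84 kcal/day

1308.84 kcal/day


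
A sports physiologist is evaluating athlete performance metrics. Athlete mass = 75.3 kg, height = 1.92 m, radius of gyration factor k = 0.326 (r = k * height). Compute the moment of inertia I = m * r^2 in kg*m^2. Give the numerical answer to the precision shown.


r = k * height = 0.326 * 1.92 = 0.62592 m
r^2 = 0.62592^2 = 0.391776
I = 75.3 * 0.391776 = 29.501 kg*m^2

29.501 kg*m^2


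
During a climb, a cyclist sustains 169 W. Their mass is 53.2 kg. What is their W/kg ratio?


Power-to-weight = 169 W / 53.2 kg
= 3.177 W/kg

3.177 W/kg


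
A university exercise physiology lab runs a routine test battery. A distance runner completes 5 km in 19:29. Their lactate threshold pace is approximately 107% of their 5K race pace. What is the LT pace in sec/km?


Convert to seconds: 19 min 29 s = 1169 s
Pace per km = 1169 / 5 = 233.8 s/km
LT pace = 233.8 * 1.07 = 250.17 s/km

250.17 s/km


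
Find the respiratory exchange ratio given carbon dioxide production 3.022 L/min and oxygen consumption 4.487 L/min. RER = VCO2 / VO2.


VCO2 = 3.022 L/min
VO2 = 4.487 L/min
RER = 3.022 / 4.487 = 0.6735

0.6735


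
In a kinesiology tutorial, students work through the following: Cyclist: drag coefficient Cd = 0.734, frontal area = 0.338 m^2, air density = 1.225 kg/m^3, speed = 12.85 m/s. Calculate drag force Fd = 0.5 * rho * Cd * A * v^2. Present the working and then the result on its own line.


v^2 = 12.85^2 = 165.1225
Fd = 0.5 * 1.225 * 0.734 * 0.338 * 165.1225
= 25.091 N

25.091 N


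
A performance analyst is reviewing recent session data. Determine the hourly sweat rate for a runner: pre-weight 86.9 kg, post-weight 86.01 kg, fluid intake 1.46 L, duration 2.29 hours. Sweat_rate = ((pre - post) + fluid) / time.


Mass lost = 86.9 - 86.01 = 0.89 kg
Add fluid consumed: 0.89 + 1.46 = 2.35 L total sweat
Sweat rate = 2.35 / 2.29 = 1.026 L/h

1.026 L/h


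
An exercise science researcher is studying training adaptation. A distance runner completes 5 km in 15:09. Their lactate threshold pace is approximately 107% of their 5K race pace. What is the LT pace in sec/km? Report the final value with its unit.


Convert to seconds: 15 min 9 s = 909 s
Pace per km = 909 / 5 = 181.8 s/km
LT pace = 181.8 * 1.07 = 194.53 s/km

194.53 s/km


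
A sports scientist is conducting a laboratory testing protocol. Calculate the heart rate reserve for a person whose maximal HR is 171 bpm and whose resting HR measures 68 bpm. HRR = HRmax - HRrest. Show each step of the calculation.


HRmax = 171 bpm
HRrest = 68 bpm
HRR = 171 - 68 = 103 bpm

103 bpm


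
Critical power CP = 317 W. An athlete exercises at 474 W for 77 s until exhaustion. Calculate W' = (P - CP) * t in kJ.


P - CP = 474 - 317 = 157 W
W' = 157 * 77 = 12089 J
= 12089 / 1000 = 12.089 kJ

12.089 kJ


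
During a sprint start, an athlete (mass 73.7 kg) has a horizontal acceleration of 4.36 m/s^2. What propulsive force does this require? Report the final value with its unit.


Propulsive force = mass * acceleration
= 73.7 kg * 4.36 m/s^2
= 321.33 N

321.33 N


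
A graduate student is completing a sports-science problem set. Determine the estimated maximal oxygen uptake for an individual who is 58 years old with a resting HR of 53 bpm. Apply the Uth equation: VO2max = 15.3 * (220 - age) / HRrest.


HRmax = 220 - 58 = 162
VO2max = 15.3 * (162 / 53)
= 15.3 * 3.0566
= 46.77 mL/kg/min

46.77 mL/kg/min


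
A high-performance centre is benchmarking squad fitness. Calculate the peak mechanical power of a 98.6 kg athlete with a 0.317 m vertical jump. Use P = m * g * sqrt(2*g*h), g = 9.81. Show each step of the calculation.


First, sqrt(2gh) = sqrt(2 * 9.81 * 0.317)
= sqrt(6.21954) = 2.493901 m/s
Power = 98.6 * 9.81 * 2.493901 = 2412.27 W

2412.27 W


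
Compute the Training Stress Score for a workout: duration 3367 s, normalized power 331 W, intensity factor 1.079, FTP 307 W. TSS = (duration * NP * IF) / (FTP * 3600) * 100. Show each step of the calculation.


Product = 3367 * 331 * 1.079 = 1202520.683
Base = 307 * 3600 = 1105200
TSS = 1202520.683 / 1105200 * 100 = 108.81

108.81 TSS


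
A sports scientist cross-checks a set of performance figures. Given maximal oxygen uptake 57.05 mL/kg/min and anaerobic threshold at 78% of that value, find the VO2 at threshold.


Percentage as decimal = 0.78
VO2 at AT = 57.05 * 0.78 = 44.5 mL/kg/min

44.5 mL/kg/min


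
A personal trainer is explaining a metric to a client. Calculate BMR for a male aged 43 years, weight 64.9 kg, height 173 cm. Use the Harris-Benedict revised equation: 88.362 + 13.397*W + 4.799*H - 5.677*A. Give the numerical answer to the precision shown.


Substituting values:
W term = 13.397 * 64.9 = 869.4653
H term = 4.799 * 173 = 830.227
A term = 5.677 * 43 = 244.111
BMR = 1543.94 kcal/day

1543.94 kcal/day


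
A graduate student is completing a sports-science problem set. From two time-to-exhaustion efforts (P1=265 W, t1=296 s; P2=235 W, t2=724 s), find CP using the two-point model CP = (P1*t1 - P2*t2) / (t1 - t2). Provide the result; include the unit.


Work in trial 1 = 78440 J
Work in trial 2 = 170140 J
Delta work = -91700 J
Delta time = -428 s
CP = -91700 / -428 = 214.25 W

214.25 W


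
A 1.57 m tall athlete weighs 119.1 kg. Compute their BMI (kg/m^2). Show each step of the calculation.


height^2 = 2.4649 m^2
BMI = 119.1 / 2.4649 = 48.32 kg/m^2

48.32 kg/m^2


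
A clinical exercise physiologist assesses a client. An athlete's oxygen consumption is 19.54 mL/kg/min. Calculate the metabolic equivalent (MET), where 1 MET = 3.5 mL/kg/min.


MET = VO2 / 3.5
= 19.54 / 3.5
= 5.58 METs

5.58 METs


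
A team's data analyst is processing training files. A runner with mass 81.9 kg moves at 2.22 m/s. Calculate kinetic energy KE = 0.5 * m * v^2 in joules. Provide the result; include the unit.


v^2 = 2.22^2 = 4.9284
KE = 0.5 * 81.9 * 4.9284
= 201.82 J

201.82 J


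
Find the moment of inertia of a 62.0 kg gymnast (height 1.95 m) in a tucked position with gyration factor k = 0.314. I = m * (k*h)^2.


Radius of gyration = 0.314 * 1.95 = 0.6123 m
I = 62.0 * 0.6123^2
= 62.0 * 0.374911
= 23.244 kg*m^2

23.244 kg*m^2


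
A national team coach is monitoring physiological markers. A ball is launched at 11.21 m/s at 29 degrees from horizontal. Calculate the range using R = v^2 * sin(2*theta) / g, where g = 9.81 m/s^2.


sin(2 * 29) = sin(58) = 0.848048
v^2 = 11.21^2 = 125.6641
R = 125.6641 * 0.848048 / 9.81
= 10.863 m

10.863 m


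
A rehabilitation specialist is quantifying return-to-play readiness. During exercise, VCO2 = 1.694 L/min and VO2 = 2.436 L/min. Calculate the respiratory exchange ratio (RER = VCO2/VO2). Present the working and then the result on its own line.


RER = VCO2 / VO2
= 1.694 / 2.436
= 0.6954

0.6954


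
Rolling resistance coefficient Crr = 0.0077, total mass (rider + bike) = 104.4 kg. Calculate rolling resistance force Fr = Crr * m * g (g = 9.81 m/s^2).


Fr = Crr * m * g
= 0.0077 * 104.4 * 9.81
= 7.886 N

7.886 N


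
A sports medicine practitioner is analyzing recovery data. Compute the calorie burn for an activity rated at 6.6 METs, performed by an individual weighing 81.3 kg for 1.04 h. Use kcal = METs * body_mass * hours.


Product of METs and mass = 6.6 * 81.3 = 536.58
Total kcal = 536.58 * 1.04 = 558.04 kcal

558.04 kcal


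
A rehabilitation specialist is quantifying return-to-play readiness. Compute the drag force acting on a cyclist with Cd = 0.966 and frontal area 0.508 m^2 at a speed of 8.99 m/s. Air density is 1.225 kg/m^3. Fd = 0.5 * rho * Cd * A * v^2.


Step 1: v^2 = 80.8201
Step 2: Fd = 0.5 * 1.225 * 0.966 * 0.508 * 80.8201
= 24.292 N

24.292 N


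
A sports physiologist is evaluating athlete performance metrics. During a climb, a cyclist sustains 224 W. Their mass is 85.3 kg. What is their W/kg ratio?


Power-to-weight = 224 W / 85.3 kg
= 2.626 W/kg

2.626 W/kg


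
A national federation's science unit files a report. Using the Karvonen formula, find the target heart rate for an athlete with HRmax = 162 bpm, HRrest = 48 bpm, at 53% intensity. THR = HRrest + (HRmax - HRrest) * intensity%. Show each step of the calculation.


HRR = 162 - 48 = 114
THR = 48 + 114 * 0.53
= 48 + 60.42
= 108.42 bpm

108.42 bpm


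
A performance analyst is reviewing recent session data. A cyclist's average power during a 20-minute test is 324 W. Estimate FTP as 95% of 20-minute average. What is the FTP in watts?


FTP = 20-min power * 0.95
= 324 * 0.95
= 307.8 W

307.8 W


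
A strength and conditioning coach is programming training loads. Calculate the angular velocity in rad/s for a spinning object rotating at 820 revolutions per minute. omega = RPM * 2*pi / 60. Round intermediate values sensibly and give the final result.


omega = RPM * 2*pi / 60
= 820 * 6.28318531 / 60
= 85.87 rad/s

85.87 rad/s


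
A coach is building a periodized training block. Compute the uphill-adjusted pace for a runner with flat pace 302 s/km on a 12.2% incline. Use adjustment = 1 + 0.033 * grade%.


Adjustment factor = 1 + 0.033 * 12.2 = 1.4026
Grade-adjusted pace = 302 * 1.4026 = 423.59 s/km

423.59 s/km


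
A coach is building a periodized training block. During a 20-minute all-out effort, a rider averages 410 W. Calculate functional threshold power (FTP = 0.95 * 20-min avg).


FTP = 0.95 * 410
= 389.5 W

389.5 W


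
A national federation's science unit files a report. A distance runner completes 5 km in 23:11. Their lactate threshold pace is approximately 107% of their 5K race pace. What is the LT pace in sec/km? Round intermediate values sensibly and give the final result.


Convert to seconds: 23 min 11 s = 1391 s
Pace per km = 1391 / 5 = 278.2 s/km
LT pace = 278.2 * 1.07 = 297.67 s/km

297.67 s/km


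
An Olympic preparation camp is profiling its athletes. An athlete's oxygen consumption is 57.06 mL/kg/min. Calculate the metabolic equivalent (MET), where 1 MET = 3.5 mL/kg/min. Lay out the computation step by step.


MET = VO2 / 3.5
= 57.06 / 3.5
= 16.3 METs

16.3 METs


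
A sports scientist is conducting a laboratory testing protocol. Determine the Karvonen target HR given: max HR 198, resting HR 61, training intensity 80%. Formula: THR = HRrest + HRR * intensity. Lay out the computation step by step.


HRR = HRmax - HRrest = 198 - 61 = 137
THR = 61 + 137 * 0.8
= 170.6 bpm

170.6 bpm


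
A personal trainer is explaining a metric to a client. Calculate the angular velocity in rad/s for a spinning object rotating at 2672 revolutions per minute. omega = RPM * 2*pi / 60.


omega = RPM * 2*pi / 60
= 2672 * 6.28318531 / 60
= 279.811 rad/s

279.811 rad/s


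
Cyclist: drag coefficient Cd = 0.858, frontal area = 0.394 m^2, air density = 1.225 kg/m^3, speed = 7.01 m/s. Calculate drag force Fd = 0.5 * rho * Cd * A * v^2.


v^2 = 7.01^2 = 49.1401
Fd = 0.5 * 1.225 * 0.858 * 0.394 * 49.1401
= 10.175 N

10.175 N


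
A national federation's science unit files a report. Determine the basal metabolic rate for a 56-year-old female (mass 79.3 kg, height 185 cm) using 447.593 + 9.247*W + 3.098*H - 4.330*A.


BMR = 447.593 + 9.247*79.3 + 3.098*185 - 4.330*56
= 1511.53 kcal/day

1511.53 kcal/day


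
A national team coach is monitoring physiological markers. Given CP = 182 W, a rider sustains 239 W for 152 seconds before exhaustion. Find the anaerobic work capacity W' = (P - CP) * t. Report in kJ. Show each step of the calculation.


Excess power = 239 - 182 = 57 W
Work above CP = 57 * 152 = 8664 J
W' = 8.664 kJ

8.664 kJ


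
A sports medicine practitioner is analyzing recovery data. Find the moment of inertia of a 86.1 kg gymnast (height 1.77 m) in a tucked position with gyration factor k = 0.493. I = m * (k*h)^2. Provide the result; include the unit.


Radius of gyration = 0.493 * 1.77 = 0.87261 m
I = 86.1 * 0.87261^2
= 86.1 * 0.761448
= 65.561 kg*m^2

65.561 kg*m^2


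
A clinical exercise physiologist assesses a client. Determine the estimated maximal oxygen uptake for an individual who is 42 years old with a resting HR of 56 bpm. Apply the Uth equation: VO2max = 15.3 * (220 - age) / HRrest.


HRmax = 220 - 42 = 178
VO2max = 15.3 * (178 / 56)
= 15.3 * 3.1786
= 48.63 mL/kg/min

48.63 mL/kg/min


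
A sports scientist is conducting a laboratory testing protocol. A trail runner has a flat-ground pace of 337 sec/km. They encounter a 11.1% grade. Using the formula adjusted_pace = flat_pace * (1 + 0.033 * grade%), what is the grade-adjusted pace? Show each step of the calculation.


Grade factor = 1 + 0.033 * 11.1 = 1.3663
Adjusted = 337 * 1.3663 = 460.44 sec/km

460.44 s/km


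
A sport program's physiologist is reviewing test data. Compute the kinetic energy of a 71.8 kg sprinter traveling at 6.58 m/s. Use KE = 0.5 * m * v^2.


Velocity squared = 43.2964
KE = 0.5 * 71.8 * 43.2964 = 1554.34 J

1554.34 J


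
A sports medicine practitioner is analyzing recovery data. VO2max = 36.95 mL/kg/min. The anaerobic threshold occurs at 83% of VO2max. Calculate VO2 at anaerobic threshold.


AT fraction = 83 / 100 = 0.83
AT VO2 = 36.95 * 0.83
= 30.67 mL/kg/min

30.67 mL/kg/min


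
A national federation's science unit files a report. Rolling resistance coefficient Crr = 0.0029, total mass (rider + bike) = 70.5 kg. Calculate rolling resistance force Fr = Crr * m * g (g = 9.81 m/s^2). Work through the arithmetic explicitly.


Fr = Crr * m * g
= 0.0029 * 70.5 * 9.81
= 2.006 N

2.006 N


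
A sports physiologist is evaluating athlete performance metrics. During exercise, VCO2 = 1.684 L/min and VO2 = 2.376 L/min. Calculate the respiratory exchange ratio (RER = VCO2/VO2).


RER = VCO2 / VO2
= 1.684 / 2.376
= 0.7088

0.7088


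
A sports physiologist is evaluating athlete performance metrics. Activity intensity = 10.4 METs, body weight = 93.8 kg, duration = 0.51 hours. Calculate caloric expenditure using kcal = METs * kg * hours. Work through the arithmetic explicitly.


kcal = 10.4 * 93.8 * 0.51
= 975.52 * 0.51
= 497.52 kcal

497.52 kcal


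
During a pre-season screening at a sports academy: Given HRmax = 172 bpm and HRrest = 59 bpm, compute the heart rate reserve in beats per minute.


Heart rate reserve = maximum HR minus resting HR
HRR = 172 - 59 = 113 bpm

113 bpm


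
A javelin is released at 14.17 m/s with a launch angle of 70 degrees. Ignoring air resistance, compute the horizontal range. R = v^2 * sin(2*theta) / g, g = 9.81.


Launch speed squared = 200.7889
sin(2 * 70 deg) = 0.642788
Range = 200.7889 * 0.642788 / 9.81
= 13.156 m

13.156 m


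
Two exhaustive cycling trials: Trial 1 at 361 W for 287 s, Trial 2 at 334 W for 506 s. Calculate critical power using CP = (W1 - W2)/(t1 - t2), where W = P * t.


W1 = 361 * 287 = 103607 J
W2 = 334 * 506 = 169004 J
CP = (103607 - 169004) / (287 - 506)
= -65397 / -219
= 298.62 W

298.62 W


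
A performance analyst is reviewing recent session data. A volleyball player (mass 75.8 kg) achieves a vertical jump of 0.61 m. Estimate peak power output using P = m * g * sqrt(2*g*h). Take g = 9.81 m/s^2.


2 * g * h = 2 * 9.81 * 0.61 = 11.9682
sqrt(11.9682) = 3.459509 m/s
P = 75.8 * 9.81 * 3.459509 = 2572.48 W

2572.48 W


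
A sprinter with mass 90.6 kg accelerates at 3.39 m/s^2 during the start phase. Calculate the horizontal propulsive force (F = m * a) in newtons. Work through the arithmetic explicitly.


F = m * a
= 90.6 * 3.39
= 307.13 N

307.13 N


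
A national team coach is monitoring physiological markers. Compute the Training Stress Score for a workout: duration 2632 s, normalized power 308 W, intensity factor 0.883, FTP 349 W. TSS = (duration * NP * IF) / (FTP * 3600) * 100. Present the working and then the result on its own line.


Product = 2632 * 308 * 0.883 = 715809.248
Base = 349 * 3600 = 1256400
TSS = 715809.248 / 1256400 * 100 = 56.97

56.97 TSS


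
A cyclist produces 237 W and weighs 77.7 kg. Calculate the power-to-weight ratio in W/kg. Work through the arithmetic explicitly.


P/W = power / mass
= 237 / 77.7
= 3.05 W/kg

3.05 W/kg


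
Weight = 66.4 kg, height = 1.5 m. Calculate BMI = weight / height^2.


height^2 = 1.5^2 = 2.25
BMI = 66.4 / 2.25 = 29.51 kg/m^2

29.51 kg/m^2


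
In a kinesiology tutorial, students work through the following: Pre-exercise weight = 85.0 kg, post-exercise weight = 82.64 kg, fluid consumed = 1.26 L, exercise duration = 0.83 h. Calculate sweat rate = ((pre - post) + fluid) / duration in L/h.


Weight loss = 85.0 - 82.64 = 2.36 kg (approx L)
Total sweat = 2.36 + 1.26 = 3.62 L
Sweat rate = 3.62 / 0.83 = 4.361 L/h

4.361 L/h


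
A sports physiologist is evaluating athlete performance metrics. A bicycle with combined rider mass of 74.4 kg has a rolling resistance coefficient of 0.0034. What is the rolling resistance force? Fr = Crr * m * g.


Fr = 0.0034 * 74.4 * 9.81
= 0.25296 * 9.81
= 2.482 N

2.482 N


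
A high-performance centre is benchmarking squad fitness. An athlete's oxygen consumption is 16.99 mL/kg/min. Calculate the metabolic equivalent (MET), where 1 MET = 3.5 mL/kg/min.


MET = VO2 / 3.5
= 16.99 / 3.5
= 4.85 METs

4.85 METs


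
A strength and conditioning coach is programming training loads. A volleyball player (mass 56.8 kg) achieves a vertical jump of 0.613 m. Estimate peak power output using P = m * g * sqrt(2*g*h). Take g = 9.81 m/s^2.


2 * g * h = 2 * 9.81 * 0.613 = 12.02706
sqrt(12.02706) = 3.468005 m/s
P = 56.8 * 9.81 * 3.468005 = 1932.4 W

1932.4 W


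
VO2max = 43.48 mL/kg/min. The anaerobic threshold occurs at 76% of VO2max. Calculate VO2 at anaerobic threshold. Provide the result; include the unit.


AT fraction = 76 / 100 = 0.76
AT VO2 = 43.48 * 0.76
= 33.04 mL/kg/min

33.04 mL/kg/min


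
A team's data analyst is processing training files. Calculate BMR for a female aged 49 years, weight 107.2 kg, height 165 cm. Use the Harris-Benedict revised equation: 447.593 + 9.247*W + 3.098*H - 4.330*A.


Substituting values:
W term = 9.247 * 107.2 = 991.2784
H term = 3.098 * 165 = 511.17
A term = 4.330 * 49 = 212.17
BMR = 1737.87 kcal/day

1737.87 kcal/day


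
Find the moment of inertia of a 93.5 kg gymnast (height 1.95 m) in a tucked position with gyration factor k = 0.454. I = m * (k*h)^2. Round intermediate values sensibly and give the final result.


Radius of gyration = 0.454 * 1.95 = 0.8853 m
I = 93.5 * 0.8853^2
= 93.5 * 0.783756
= 73.281 kg*m^2

73.281 kg*m^2


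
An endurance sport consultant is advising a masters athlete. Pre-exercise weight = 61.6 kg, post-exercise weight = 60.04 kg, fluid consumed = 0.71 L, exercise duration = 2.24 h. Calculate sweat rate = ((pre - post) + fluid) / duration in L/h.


Weight loss = 61.6 - 60.04 = 1.56 kg (approx L)
Total sweat = 1.56 + 0.71 = 2.27 L
Sweat rate = 2.27 / 2.24 = 1.013 L/h

1.013 L/h


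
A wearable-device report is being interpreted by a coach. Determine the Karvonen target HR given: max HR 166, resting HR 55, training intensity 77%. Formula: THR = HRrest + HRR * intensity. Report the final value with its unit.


HRR = HRmax - HRrest = 166 - 55 = 111
THR = 55 + 111 * 0.77
= 140.47 bpm

140.47 bpm


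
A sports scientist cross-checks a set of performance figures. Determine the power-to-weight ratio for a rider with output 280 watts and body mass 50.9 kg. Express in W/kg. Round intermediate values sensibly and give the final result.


P/W = 280 / 50.9 = 5.501 W/kg

5.501 W/kg
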